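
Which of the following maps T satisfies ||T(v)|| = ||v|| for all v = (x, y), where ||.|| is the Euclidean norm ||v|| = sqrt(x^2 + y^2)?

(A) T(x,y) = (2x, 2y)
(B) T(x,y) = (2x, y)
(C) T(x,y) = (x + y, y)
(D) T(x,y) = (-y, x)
D

A transformation preserves a norm if ||T(v)|| = ||v|| for every v; a single vector where the norm changes rules an option out.

(A) T(x,y) = (2x, 2y): v = (1, 0) has norm sqrt((1)^2 + (0)^2) = 1, but T(v) = (2, 0) has norm 2 -- not preserved.
(B) T(x,y) = (2x, y): v = (1, 0) has norm sqrt((1)^2 + (0)^2) = 1, but T(v) = (2, 0) has norm 2 -- not preserved.
(C) T(x,y) = (x + y, y): v = (0, 1) has norm sqrt((0)^2 + (1)^2) = 1, but T(v) = (1, 1) has norm sqrt(2) -- not preserved.
(D) T(x,y) = (-y, x): preserves the norm -- it is an orthogonal map (a rotation/reflection), and (-y)^2 + (x)^2 simplifies to x^2 + y^2.

Therefore the answer is (D).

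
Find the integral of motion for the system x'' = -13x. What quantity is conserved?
E = (x')^2 + 13x^2

Multiply the equation by x':
x' * x'' = -13x * x'
The left side is d/dt[(x')^2/2] and the right side is d/dt[-13x^2/2], so
d/dt[(x')^2/2 + 13x^2/2] = 0, i.e. (x')^2/2 + 13x^2/2 = constant.
Multiplying by 2, the integral of motion is E = (x')^2 + 13x^2.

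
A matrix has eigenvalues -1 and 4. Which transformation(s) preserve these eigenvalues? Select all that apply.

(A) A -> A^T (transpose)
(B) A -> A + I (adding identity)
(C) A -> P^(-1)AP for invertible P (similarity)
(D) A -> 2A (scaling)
A and C

Eigenvalues are preserved by:
1. Similarity transformations: A -> P^(-1)AP (same characteristic polynomial)
2. Transpose: A^T has the same eigenvalues as A

Eigenvalues are NOT preserved by:
- Adding identity: eigenvalues become -1+1, 4+1
- Scaling: eigenvalues become -2, 8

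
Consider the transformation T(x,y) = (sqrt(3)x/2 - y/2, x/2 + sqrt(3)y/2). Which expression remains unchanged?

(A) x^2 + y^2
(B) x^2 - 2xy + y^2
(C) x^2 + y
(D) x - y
A

An expression E(x,y) is invariant under T if E(T(x,y)) = E(x,y). Here T(x,y) = (sqrt(3)x/2 - y/2, x/2 + sqrt(3)y/2).
Substitute the transformed coordinates into each option and compare with the original:
(A) x^2 + y^2  ->  (sqrt(3)x/2 - y/2)^2 + (x/2 + sqrt(3)y/2)^2 = x^2 + y^2   [equals x^2 + y^2: invariant]
(B) x^2 - 2xy + y^2  ->  (sqrt(3)x/2 - y/2)^2 - 2(sqrt(3)x/2 - y/2)(x/2 + sqrt(3)y/2) + (x/2 + sqrt(3)y/2)^2 = -sqrt(3)x^2/2 + x^2 - xy + sqrt(3)y^2/2 + y^2   [differs from x^2 - 2xy + y^2: not invariant]
(C) x^2 + y  ->  (sqrt(3)x/2 - y/2)^2 + (x/2 + sqrt(3)y/2) = 3x^2/4 - sqrt(3)xy/2 + x/2 + y^2/4 + sqrt(3)y/2   [differs from x^2 + y: not invariant]
(D) x - y  ->  (sqrt(3)x/2 - y/2) - (x/2 + sqrt(3)y/2) = -x/2 + sqrt(3)x/2 - sqrt(3)y/2 - y/2   [differs from x - y: not invariant]

Only option (A), x^2 + y^2, is unchanged by the transformation.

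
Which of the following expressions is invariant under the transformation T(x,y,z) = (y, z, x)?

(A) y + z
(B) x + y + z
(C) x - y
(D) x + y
B

Apply T(x,y,z) = (y, z, x) to each option, i.e. replace (x, y, z) by the transformed coordinates.
Substitute the transformed coordinates into each option and compare with the original:
(A) y + z  ->  (z) + (x) = x + z   [differs from y + z: not invariant]
(B) x + y + z  ->  (y) + (z) + (x) = x + y + z   [equals x + y + z: invariant]
(C) x - y  ->  (y) - (z) = y - z   [differs from x - y: not invariant]
(D) x + y  ->  (y) + (z) = y + z   [differs from x + y: not invariant]

Only option (B), x + y + z, is unchanged by the transformation.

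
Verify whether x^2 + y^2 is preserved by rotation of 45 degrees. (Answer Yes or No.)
Yes

Applying rotation by 45 degrees: x' = x*cos(45 degrees) - y*sin(45 degrees) = sqrt(2)x/2 - sqrt(2)y/2, y' = x*sin(45 degrees) + y*cos(45 degrees) = sqrt(2)x/2 + sqrt(2)y/2

Substituting into x^2 + y^2:
(sqrt(2)x/2 - sqrt(2)y/2)^2 + (sqrt(2)x/2 + sqrt(2)y/2)^2
= x^2 + y^2

This equals the original expression x^2 + y^2, so it IS invariant.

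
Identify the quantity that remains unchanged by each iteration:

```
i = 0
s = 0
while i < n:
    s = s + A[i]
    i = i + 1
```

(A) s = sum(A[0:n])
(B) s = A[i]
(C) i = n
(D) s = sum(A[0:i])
D

A loop invariant must hold before the first iteration and be re-established by every execution of the body.

(D) s = sum(A[0:i]): Initially i = 0 and s = 0 = sum of the empty slice A[0:0]. If s = sum(A[0:i]) holds at the top of an iteration, the body sets s to sum(A[0:i]) + A[i] = sum(A[0:i+1]) and then i to i+1, so s = sum(A[0:i]) holds again. At exit i = n, giving s = sum(A[0:n]).

The other options fail:
(A) s = sum(A[0:n]): false before the loop (s = 0, not the full sum) -- it only becomes true at exit.
(B) s = A[i]: after the first iteration s = A[0] but i = 1, so s = A[i] compares s with the wrong element (and fails in general).
(C) i = n: false initially (i = 0); it is the exit condition, not an invariant.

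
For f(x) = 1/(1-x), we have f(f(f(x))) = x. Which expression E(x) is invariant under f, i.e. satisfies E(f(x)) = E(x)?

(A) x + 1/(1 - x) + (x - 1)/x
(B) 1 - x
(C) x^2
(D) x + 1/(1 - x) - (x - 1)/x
A

Replace x by f(x) = 1/(1 - x) in each option and simplify. As a quick numerical cross-check, also compare E(4) with E(f(4)) = E(-1/3).

(A) x + 1/(1 - x) + (x - 1)/x  ->  (1/(1 - x)) + 1/(1 - (1/(1 - x))) + ((1/(1 - x)) - 1)/(1/(1 - x)), which simplifies back to x + 1/(1 - x) + (x - 1)/x; check: E(4) = 53/12, E(-1/3) = 53/12.   [invariant]
(B) 1 - x  ->  1 - (1/(1 - x)) = x/(x - 1); check: E(4) = -3 but E(-1/3) = 4/3.   [not invariant]
(C) x^2  ->  (1/(1 - x))^2 = (x - 1)^(-2); check: E(4) = 16 but E(-1/3) = 1/9.   [not invariant]
(D) x + 1/(1 - x) - (x - 1)/x  ->  (1/(1 - x)) + 1/(1 - (1/(1 - x))) - ((1/(1 - x)) - 1)/(1/(1 - x)) = (x^2(1 - x) - x + (x - 1)^2)/(x(x - 1)); check: E(4) = 35/12 but E(-1/3) = -43/12.   [not invariant]

Only (A) is unchanged. Indeed f(f(x)) = 1/(1 - 1/(1-x)) = (1-x)/(-x) = (x-1)/x, so E(x) = x + f(x) + f(f(x)) is the sum over the whole 3-cycle; applying f just permutes the three terms cyclically (x -> f(x) -> f(f(x)) -> x), leaving the sum unchanged.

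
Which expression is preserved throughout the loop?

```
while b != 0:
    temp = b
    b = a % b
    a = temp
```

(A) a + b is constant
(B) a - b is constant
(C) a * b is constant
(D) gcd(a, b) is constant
D

A loop invariant must hold before the first iteration and be re-established by every execution of the body.

(D) gcd(a, b) is constant: One iteration replaces (a, b) by (b, a mod b). Since a mod b = a - q*b for an integer q, any common divisor of a and b divides b and a mod b, and conversely; hence gcd(b, a mod b) = gcd(a, b). For instance (19, 6) -> (6, 1) keeps gcd = 1. At exit b = 0 and a = gcd of the original inputs.

The other options fail:
(A) a + b is constant: e.g. (a, b) = (19, 6) -> (6, 1): the sum goes from 25 to 7.
(B) a - b is constant: e.g. (a, b) = (19, 6) -> (6, 1): the difference goes from 13 to 5.
(C) a * b is constant: e.g. (a, b) = (19, 6) -> (6, 1): the product goes from 114 to 6.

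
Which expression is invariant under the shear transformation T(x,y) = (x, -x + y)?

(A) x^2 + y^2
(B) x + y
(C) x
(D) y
C

Under the shear T(x,y) = (x, -x + y):
Substitute the transformed coordinates into each option and compare with the original:
(A) x^2 + y^2  ->  (x)^2 + (-x + y)^2 = 2x^2 - 2xy + y^2   [differs from x^2 + y^2: not invariant]
(B) x + y  ->  (x) + (-x + y) = y   [differs from x + y: not invariant]
(C) x  ->  (x) = x   [equals x: invariant]
(D) y  ->  (-x + y) = -x + y   [differs from y: not invariant]

Only option (C), x, is unchanged by the transformation.
A vertical shear moves points parallel to the y-axis, so the x-coordinate (and any function of x alone) is unchanged.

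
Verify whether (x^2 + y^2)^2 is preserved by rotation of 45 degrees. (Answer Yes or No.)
Yes

Applying rotation by 45 degrees: x' = x*cos(45 degrees) - y*sin(45 degrees) = sqrt(2)x/2 - sqrt(2)y/2, y' = x*sin(45 degrees) + y*cos(45 degrees) = sqrt(2)x/2 + sqrt(2)y/2

Substituting into (x^2 + y^2)^2:
((sqrt(2)x/2 - sqrt(2)y/2)^2 + (sqrt(2)x/2 + sqrt(2)y/2)^2)^2
= x^4 + 2x^2y^2 + y^4 = (x^2 + y^2)^2

This equals the original expression (x^2 + y^2)^2, so it IS invariant.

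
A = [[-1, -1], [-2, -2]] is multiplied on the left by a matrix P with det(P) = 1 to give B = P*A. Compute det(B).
0

By the multiplicative property of determinants, det(B) = det(P*A) = det(P) * det(A) = det(A),
so the determinant is invariant under multiplication by any determinant-1 matrix; we just need det(A).

det(A) = (-1)(-2) - (-1)(-2) = 2 - 2 = 0

Therefore det(B) = 1 * 0 = 0.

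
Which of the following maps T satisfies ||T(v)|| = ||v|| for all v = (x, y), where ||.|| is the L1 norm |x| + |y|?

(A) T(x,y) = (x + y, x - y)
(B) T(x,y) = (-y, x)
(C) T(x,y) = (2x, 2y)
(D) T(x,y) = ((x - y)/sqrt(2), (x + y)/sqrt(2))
B

A transformation preserves a norm if ||T(v)|| = ||v|| for every v; a single vector where the norm changes rules an option out.

(A) T(x,y) = (x + y, x - y): v = (1, 0) has norm |1| + |0| = 1, but T(v) = (1, 1) has norm 2 -- not preserved.
(B) T(x,y) = (-y, x): preserves the norm -- it only permutes the coordinates and/or flips signs, which leaves |x| + |y| unchanged.
(C) T(x,y) = (2x, 2y): v = (1, 0) has norm |1| + |0| = 1, but T(v) = (2, 0) has norm 2 -- not preserved.
(D) T(x,y) = ((x - y)/sqrt(2), (x + y)/sqrt(2)): v = (1, 0) has norm |1| + |0| = 1, but T(v) = (sqrt(2)/2, sqrt(2)/2) has norm sqrt(2) -- not preserved.

Therefore the answer is (B).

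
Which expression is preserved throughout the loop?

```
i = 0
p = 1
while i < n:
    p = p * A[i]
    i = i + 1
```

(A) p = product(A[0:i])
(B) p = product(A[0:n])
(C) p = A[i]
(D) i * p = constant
A

A loop invariant must hold before the first iteration and be re-established by every execution of the body.

(A) p = product(A[0:i]): Initially i = 0 and p = 1 = product of the empty slice A[0:0]. If p = product(A[0:i]) holds at the top of an iteration, the body sets p to product(A[0:i]) * A[i] = product(A[0:i+1]) and then i to i+1, so the property is restored. At exit i = n, giving p = product(A[0:n]).

The other options fail:
(B) p = product(A[0:n]): false before the loop (p = 1, not the full product) -- it only becomes true at exit.
(C) p = A[i]: after the first iteration p = A[0] but i = 1; in general p is a product of several elements, not a single one.
(D) i * p = constant: initially i * p = 0, but after one iteration it is 1 * A[0], which is nonzero in general.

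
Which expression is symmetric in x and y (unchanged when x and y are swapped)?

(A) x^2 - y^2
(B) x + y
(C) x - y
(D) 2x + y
B

A symmetric expression is unchanged when the variables are permuted; here the transformation to test is the swap (x, y) -> (y, x).
Substitute the transformed coordinates into each option and compare with the original:
(A) x^2 - y^2  ->  (y)^2 - (x)^2 = -x^2 + y^2   [differs from x^2 - y^2: not invariant]
(B) x + y  ->  (y) + (x) = x + y   [equals x + y: invariant]
(C) x - y  ->  (y) - (x) = -x + y   [differs from x - y: not invariant]
(D) 2x + y  ->  2(y) + (x) = x + 2y   [differs from 2x + y: not invariant]

Only option (B), x + y, is unchanged by the transformation.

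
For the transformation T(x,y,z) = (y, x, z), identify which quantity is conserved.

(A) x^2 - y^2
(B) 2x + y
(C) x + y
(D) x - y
C

Apply T(x,y,z) = (y, x, z) to each option, i.e. replace (x, y, z) by the transformed coordinates.
Substitute the transformed coordinates into each option and compare with the original:
(A) x^2 - y^2  ->  (y)^2 - (x)^2 = -x^2 + y^2   [differs from x^2 - y^2: not invariant]
(B) 2x + y  ->  2(y) + (x) = x + 2y   [differs from 2x + y: not invariant]
(C) x + y  ->  (y) + (x) = x + y   [equals x + y: invariant]
(D) x - y  ->  (y) - (x) = -x + y   [differs from x - y: not invariant]

Only option (C), x + y, is unchanged by the transformation.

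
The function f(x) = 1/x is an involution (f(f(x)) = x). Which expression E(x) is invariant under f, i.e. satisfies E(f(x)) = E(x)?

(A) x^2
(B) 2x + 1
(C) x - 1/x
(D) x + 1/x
D

Replace x by f(x) = 1/x in each option and simplify. As a quick numerical cross-check, also compare E(3) with E(f(3)) = E(1/3).

(A) x^2  ->  (1/x)^2 = x^(-2); check: E(3) = 9 but E(1/3) = 1/9.   [not invariant]
(B) 2x + 1  ->  2(1/x) + 1 = (x + 2)/x; check: E(3) = 7 but E(1/3) = 5/3.   [not invariant]
(C) x - 1/x  ->  (1/x) - 1/(1/x) = -x + 1/x; check: E(3) = 8/3 but E(1/3) = -8/3.   [not invariant]
(D) x + 1/x  ->  (1/x) + 1/(1/x), which simplifies back to x + 1/x; check: E(3) = 10/3, E(1/3) = 10/3.   [invariant]

Only (D) is unchanged. E is symmetric under swapping x with f(x) = 1/x, which is exactly what an involution does.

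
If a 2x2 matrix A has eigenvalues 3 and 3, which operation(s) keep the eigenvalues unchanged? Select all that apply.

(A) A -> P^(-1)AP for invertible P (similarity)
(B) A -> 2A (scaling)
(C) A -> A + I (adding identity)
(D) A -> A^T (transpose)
A and D

Eigenvalues are preserved by:
1. Similarity transformations: A -> P^(-1)AP (same characteristic polynomial)
2. Transpose: A^T has the same eigenvalues as A

Eigenvalues are NOT preserved by:
- Adding identity: eigenvalues become 3+1, 3+1
- Scaling: eigenvalues become 6, 6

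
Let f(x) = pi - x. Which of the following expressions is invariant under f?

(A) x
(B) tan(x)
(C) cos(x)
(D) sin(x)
D

For f(x) = pi - x:
sin(pi - x) = sin(x), so sine is invariant under this transformation.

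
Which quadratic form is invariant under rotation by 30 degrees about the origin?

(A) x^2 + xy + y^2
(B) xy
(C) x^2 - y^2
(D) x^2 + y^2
D

Rotation by 30 degrees sends (x, y) to (sqrt(3)x/2 - y/2, x/2 + sqrt(3)y/2).
Substitute the transformed coordinates into each option and compare with the original:
(A) x^2 + xy + y^2  ->  (sqrt(3)x/2 - y/2)^2 + (sqrt(3)x/2 - y/2)(x/2 + sqrt(3)y/2) + (x/2 + sqrt(3)y/2)^2 = sqrt(3)x^2/4 + x^2 + xy/2 - sqrt(3)y^2/4 + y^2   [differs from x^2 + xy + y^2: not invariant]
(B) xy  ->  (sqrt(3)x/2 - y/2)(x/2 + sqrt(3)y/2) = sqrt(3)x^2/4 + xy/2 - sqrt(3)y^2/4   [differs from xy: not invariant]
(C) x^2 - y^2  ->  (sqrt(3)x/2 - y/2)^2 - (x/2 + sqrt(3)y/2)^2 = x^2/2 - sqrt(3)xy - y^2/2   [differs from x^2 - y^2: not invariant]
(D) x^2 + y^2  ->  (sqrt(3)x/2 - y/2)^2 + (x/2 + sqrt(3)y/2)^2 = x^2 + y^2   [equals x^2 + y^2: invariant]

Only option (D), x^2 + y^2, is unchanged by the transformation.
x^2 + y^2 is the squared distance from the origin, which rotations preserve.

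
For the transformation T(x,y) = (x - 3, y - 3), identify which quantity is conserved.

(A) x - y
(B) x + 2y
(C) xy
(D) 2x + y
A

An expression E(x,y) is invariant under T if E(T(x,y)) = E(x,y). Here T(x,y) = (x - 3, y - 3).
Substitute the transformed coordinates into each option and compare with the original:
(A) x - y  ->  (x - 3) - (y - 3) = x - y   [equals x - y: invariant]
(B) x + 2y  ->  (x - 3) + 2(y - 3) = x + 2y - 9   [differs from x + 2y: not invariant]
(C) xy  ->  (x - 3)(y - 3) = xy - 3x - 3y + 9   [differs from xy: not invariant]
(D) 2x + y  ->  2(x - 3) + (y - 3) = 2x + y - 9   [differs from 2x + y: not invariant]

Only option (A), x - y, is unchanged by the transformation.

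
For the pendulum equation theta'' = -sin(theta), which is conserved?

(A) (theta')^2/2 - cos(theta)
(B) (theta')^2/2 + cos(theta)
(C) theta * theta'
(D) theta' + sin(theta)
A

A first integral I satisfies dI/dt = 0 along every solution. Differentiate each option and use the equation of motion:
(A) d/dt[(theta')^2/2 - cos(theta)] = theta' theta'' + sin(theta) theta' = theta'(-sin(theta)) + theta' sin(theta) = 0
(B) d/dt[(theta')^2/2 + cos(theta)] = theta' theta'' - sin(theta) theta' = -2 theta' sin(theta), not identically 0
(C) d/dt[theta * theta'] = (theta')^2 + theta theta'' = (theta')^2 - theta sin(theta), not identically 0
(D) d/dt[theta' + sin(theta)] = theta'' + cos(theta) theta' = -sin(theta) + theta' cos(theta), not identically 0

Only (A) has zero time-derivative. This is the total energy: kinetic (theta')^2/2 plus potential -cos(theta).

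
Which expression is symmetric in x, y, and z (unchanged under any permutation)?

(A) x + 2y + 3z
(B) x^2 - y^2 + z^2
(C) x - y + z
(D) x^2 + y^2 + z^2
D

A symmetric expression is unchanged when the variables are permuted; here the transformation to test is the swap (x, y) -> (y, x).
A symmetric expression must survive every permutation; the single swap x <-> y already eliminates the distractors, and the keyed expression is also unchanged by x <-> z and y <-> z (each variable enters it in exactly the same way).
Substitute the transformed coordinates into each option and compare with the original:
(A) x + 2y + 3z  ->  (y) + 2(x) + 3z = 2x + y + 3z   [differs from x + 2y + 3z: not invariant]
(B) x^2 - y^2 + z^2  ->  (y)^2 - (x)^2 + z^2 = -x^2 + y^2 + z^2   [differs from x^2 - y^2 + z^2: not invariant]
(C) x - y + z  ->  (y) - (x) + z = -x + y + z   [differs from x - y + z: not invariant]
(D) x^2 + y^2 + z^2  ->  (y)^2 + (x)^2 + z^2 = x^2 + y^2 + z^2   [equals x^2 + y^2 + z^2: invariant]

Only option (D), x^2 + y^2 + z^2, is unchanged by the transformation.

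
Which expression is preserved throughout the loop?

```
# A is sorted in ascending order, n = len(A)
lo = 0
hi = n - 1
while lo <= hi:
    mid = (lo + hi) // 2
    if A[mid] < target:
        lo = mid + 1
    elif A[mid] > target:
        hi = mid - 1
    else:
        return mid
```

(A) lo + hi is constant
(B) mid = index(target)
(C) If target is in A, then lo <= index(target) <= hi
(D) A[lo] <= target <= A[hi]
C

A loop invariant must hold before the first iteration and be re-established by every execution of the body.

(C) If target is in A, then lo <= index(target) <= hi: Before the loop [lo, hi] = [0, n-1] covers every index. When A[mid] < target, sortedness puts target strictly to the right of mid, so setting lo = mid + 1 keeps index(target) in [lo, hi]; symmetrically for hi = mid - 1. Hence 'if target is in A then lo <= index(target) <= hi' holds after every iteration, and when lo > hi it proves target is absent.

The other options fail:
(A) lo + hi is constant: each iteration moves exactly one of lo, hi, so lo + hi changes (e.g. 0 + (n-1) becomes (mid+1) + (n-1)).
(B) mid = index(target): mid is just the current probe; it equals index(target) only on the iteration that returns.
(D) A[lo] <= target <= A[hi]: fails when target is not in A (e.g. target < A[0] already violates it before the loop), so it is not maintained in general.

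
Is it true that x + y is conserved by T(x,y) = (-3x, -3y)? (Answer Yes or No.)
No

Substitute T(x,y) = (-3x, -3y) into the expression and compare with the original.

Original: x + y
After applying T: (-3x) + (-3y) = -3x - 3y

This differs from the original x + y (difference: -4x - 4y), so the expression is NOT invariant.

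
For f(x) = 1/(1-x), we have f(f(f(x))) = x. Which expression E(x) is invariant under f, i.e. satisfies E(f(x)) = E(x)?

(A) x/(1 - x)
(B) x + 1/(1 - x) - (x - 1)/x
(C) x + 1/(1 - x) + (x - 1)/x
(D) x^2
C

Replace x by f(x) = 1/(1 - x) in each option and simplify. As a quick numerical cross-check, also compare E(3) with E(f(3)) = E(-1/2).

(A) x/(1 - x)  ->  (1/(1 - x))/(1 - (1/(1 - x))) = -1/x; check: E(3) = -3/2 but E(-1/2) = -1/3.   [not invariant]
(B) x + 1/(1 - x) - (x - 1)/x  ->  (1/(1 - x)) + 1/(1 - (1/(1 - x))) - ((1/(1 - x)) - 1)/(1/(1 - x)) = (x^2(1 - x) - x + (x - 1)^2)/(x(x - 1)); check: E(3) = 11/6 but E(-1/2) = -17/6.   [not invariant]
(C) x + 1/(1 - x) + (x - 1)/x  ->  (1/(1 - x)) + 1/(1 - (1/(1 - x))) + ((1/(1 - x)) - 1)/(1/(1 - x)), which simplifies back to x + 1/(1 - x) + (x - 1)/x; check: E(3) = 19/6, E(-1/2) = 19/6.   [invariant]
(D) x^2  ->  (1/(1 - x))^2 = (x - 1)^(-2); check: E(3) = 9 but E(-1/2) = 1/4.   [not invariant]

Only (C) is unchanged. Indeed f(f(x)) = 1/(1 - 1/(1-x)) = (1-x)/(-x) = (x-1)/x, so E(x) = x + f(x) + f(f(x)) is the sum over the whole 3-cycle; applying f just permutes the three terms cyclically (x -> f(x) -> f(f(x)) -> x), leaving the sum unchanged.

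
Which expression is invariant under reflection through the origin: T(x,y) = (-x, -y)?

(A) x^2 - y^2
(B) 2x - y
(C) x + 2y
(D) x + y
A

The map is reflection through the origin: T(x,y) = (-x, -y).
Substitute the transformed coordinates into each option and compare with the original:
(A) x^2 - y^2  ->  (-x)^2 - (-y)^2 = x^2 - y^2   [equals x^2 - y^2: invariant]
(B) 2x - y  ->  2(-x) - (-y) = -2x + y   [differs from 2x - y: not invariant]
(C) x + 2y  ->  (-x) + 2(-y) = -x - 2y   [differs from x + 2y: not invariant]
(D) x + y  ->  (-x) + (-y) = -x - y   [differs from x + y: not invariant]

Only option (A), x^2 - y^2, is unchanged by the transformation.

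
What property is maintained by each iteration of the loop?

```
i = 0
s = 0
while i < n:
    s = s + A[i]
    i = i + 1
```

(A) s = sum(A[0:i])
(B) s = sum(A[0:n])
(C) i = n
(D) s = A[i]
A

A loop invariant must hold before the first iteration and be re-established by every execution of the body.

(A) s = sum(A[0:i]): Initially i = 0 and s = 0 = sum of the empty slice A[0:0]. If s = sum(A[0:i]) holds at the top of an iteration, the body sets s to sum(A[0:i]) + A[i] = sum(A[0:i+1]) and then i to i+1, so s = sum(A[0:i]) holds again. At exit i = n, giving s = sum(A[0:n]).

The other options fail:
(B) s = sum(A[0:n]): false before the loop (s = 0, not the full sum) -- it only becomes true at exit.
(C) i = n: false initially (i = 0); it is the exit condition, not an invariant.
(D) s = A[i]: after the first iteration s = A[0] but i = 1, so s = A[i] compares s with the wrong element (and fails in general).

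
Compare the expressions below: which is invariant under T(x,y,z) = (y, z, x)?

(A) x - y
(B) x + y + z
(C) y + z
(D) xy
B

Apply T(x,y,z) = (y, z, x) to each option, i.e. replace (x, y, z) by the transformed coordinates.
Substitute the transformed coordinates into each option and compare with the original:
(A) x - y  ->  (y) - (z) = y - z   [differs from x - y: not invariant]
(B) x + y + z  ->  (y) + (z) + (x) = x + y + z   [equals x + y + z: invariant]
(C) y + z  ->  (z) + (x) = x + z   [differs from y + z: not invariant]
(D) xy  ->  (y)(z) = yz   [differs from xy: not invariant]

Only option (B), x + y + z, is unchanged by the transformation.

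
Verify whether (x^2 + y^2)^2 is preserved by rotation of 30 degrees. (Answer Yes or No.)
Yes

Applying rotation by 30 degrees: x' = x*cos(30 degrees) - y*sin(30 degrees) = sqrt(3)x/2 - y/2, y' = x*sin(30 degrees) + y*cos(30 degrees) = x/2 + sqrt(3)y/2

Substituting into (x^2 + y^2)^2:
((sqrt(3)x/2 - y/2)^2 + (x/2 + sqrt(3)y/2)^2)^2
= x^4 + 2x^2y^2 + y^4 = (x^2 + y^2)^2

This equals the original expression (x^2 + y^2)^2, so it IS invariant.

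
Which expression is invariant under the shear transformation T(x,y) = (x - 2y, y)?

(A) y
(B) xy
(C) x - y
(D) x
A

Under the shear T(x,y) = (x - 2y, y):
Substitute the transformed coordinates into each option and compare with the original:
(A) y  ->  (y) = y   [equals y: invariant]
(B) xy  ->  (x - 2y)(y) = xy - 2y^2   [differs from xy: not invariant]
(C) x - y  ->  (x - 2y) - (y) = x - 3y   [differs from x - y: not invariant]
(D) x  ->  (x - 2y) = x - 2y   [differs from x: not invariant]

Only option (A), y, is unchanged by the transformation.
A horizontal shear moves points parallel to the x-axis, so the y-coordinate (and any function of y alone) is unchanged.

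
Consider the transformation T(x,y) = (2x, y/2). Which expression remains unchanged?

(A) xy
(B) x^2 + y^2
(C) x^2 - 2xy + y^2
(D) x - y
A

An expression E(x,y) is invariant under T if E(T(x,y)) = E(x,y). Here T(x,y) = (2x, y/2).
Substitute the transformed coordinates into each option and compare with the original:
(A) xy  ->  (2x)(y/2) = xy   [equals xy: invariant]
(B) x^2 + y^2  ->  (2x)^2 + (y/2)^2 = 4x^2 + y^2/4   [differs from x^2 + y^2: not invariant]
(C) x^2 - 2xy + y^2  ->  (2x)^2 - 2(2x)(y/2) + (y/2)^2 = 4x^2 - 2xy + y^2/4   [differs from x^2 - 2xy + y^2: not invariant]
(D) x - y  ->  (2x) - (y/2) = 2x - y/2   [differs from x - y: not invariant]

Only option (A), xy, is unchanged by the transformation.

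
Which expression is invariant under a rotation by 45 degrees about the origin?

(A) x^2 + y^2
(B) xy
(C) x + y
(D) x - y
A

A rotation by 45 degrees sends (x, y) to (sqrt(2)x/2 - sqrt(2)y/2, sqrt(2)x/2 + sqrt(2)y/2).
Substitute the transformed coordinates into each option and compare with the original:
(A) x^2 + y^2  ->  (sqrt(2)x/2 - sqrt(2)y/2)^2 + (sqrt(2)x/2 + sqrt(2)y/2)^2 = x^2 + y^2   [equals x^2 + y^2: invariant]
(B) xy  ->  (sqrt(2)x/2 - sqrt(2)y/2)(sqrt(2)x/2 + sqrt(2)y/2) = x^2/2 - y^2/2   [differs from xy: not invariant]
(C) x + y  ->  (sqrt(2)x/2 - sqrt(2)y/2) + (sqrt(2)x/2 + sqrt(2)y/2) = sqrt(2)x   [differs from x + y: not invariant]
(D) x - y  ->  (sqrt(2)x/2 - sqrt(2)y/2) - (sqrt(2)x/2 + sqrt(2)y/2) = -sqrt(2)y   [differs from x - y: not invariant]

Only option (A), x^2 + y^2, is unchanged by the transformation.
Geometrically, x^2 + y^2 is the squared distance from the origin, which every rotation about the origin preserves.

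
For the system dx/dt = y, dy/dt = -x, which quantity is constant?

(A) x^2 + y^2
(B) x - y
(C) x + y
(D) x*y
A

A first integral I satisfies dI/dt = 0 along every solution. Differentiate each option and use the equation of motion:
(A) d/dt[x^2 + y^2] = 2x*dx/dt + 2y*dy/dt = 2x*y + 2y*(-x) = 0
(B) d/dt[x - y] = y - (-x) = x + y, not identically 0
(C) d/dt[x + y] = y + (-x) = y - x, not identically 0
(D) d/dt[x*y] = (dx/dt)y + x(dy/dt) = y^2 - x^2, not identically 0

Only (A) has zero time-derivative. So x^2 + y^2 (the squared radius; trajectories are circles) is the conserved quantity.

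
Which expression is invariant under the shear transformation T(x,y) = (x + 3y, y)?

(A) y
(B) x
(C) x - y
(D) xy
A

Under the shear T(x,y) = (x + 3y, y):
Substitute the transformed coordinates into each option and compare with the original:
(A) y  ->  (y) = y   [equals y: invariant]
(B) x  ->  (x + 3y) = x + 3y   [differs from x: not invariant]
(C) x - y  ->  (x + 3y) - (y) = x + 2y   [differs from x - y: not invariant]
(D) xy  ->  (x + 3y)(y) = xy + 3y^2   [differs from xy: not invariant]

Only option (A), y, is unchanged by the transformation.
A horizontal shear moves points parallel to the x-axis, so the y-coordinate (and any function of y alone) is unchanged.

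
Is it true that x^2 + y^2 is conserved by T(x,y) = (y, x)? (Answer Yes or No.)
Yes

Substitute T(x,y) = (y, x) into the expression and compare with the original.

Original: x^2 + y^2
After applying T: (y)^2 + (x)^2 = x^2 + y^2

This is identical to the original x^2 + y^2, so the expression is invariant.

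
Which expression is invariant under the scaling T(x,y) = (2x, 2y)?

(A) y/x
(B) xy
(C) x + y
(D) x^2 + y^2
A

Under the uniform scaling T(x,y) = (2x, 2y):
Substitute the transformed coordinates into each option and compare with the original:
(A) y/x  ->  (2y)/(2x) = y/x   [equals y/x: invariant]
(B) xy  ->  (2x)(2y) = 4xy   [differs from xy: not invariant]
(C) x + y  ->  (2x) + (2y) = 2x + 2y   [differs from x + y: not invariant]
(D) x^2 + y^2  ->  (2x)^2 + (2y)^2 = 4x^2 + 4y^2   [differs from x^2 + y^2: not invariant]

Only option (A), y/x, is unchanged by the transformation.
The common factor 2 cancels in a ratio of coordinates, while sums, products and sums of squares pick up factors of 2 or 4.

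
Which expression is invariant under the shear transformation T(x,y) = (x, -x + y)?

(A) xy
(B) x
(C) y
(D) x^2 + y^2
B

Under the shear T(x,y) = (x, -x + y):
Substitute the transformed coordinates into each option and compare with the original:
(A) xy  ->  (x)(-x + y) = -x^2 + xy   [differs from xy: not invariant]
(B) x  ->  (x) = x   [equals x: invariant]
(C) y  ->  (-x + y) = -x + y   [differs from y: not invariant]
(D) x^2 + y^2  ->  (x)^2 + (-x + y)^2 = 2x^2 - 2xy + y^2   [differs from x^2 + y^2: not invariant]

Only option (B), x, is unchanged by the transformation.
A vertical shear moves points parallel to the y-axis, so the x-coordinate (and any function of x alone) is unchanged.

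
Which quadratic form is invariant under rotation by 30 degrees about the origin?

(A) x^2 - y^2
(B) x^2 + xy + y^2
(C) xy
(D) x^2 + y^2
D

Rotation by 30 degrees sends (x, y) to (sqrt(3)x/2 - y/2, x/2 + sqrt(3)y/2).
Substitute the transformed coordinates into each option and compare with the original:
(A) x^2 - y^2  ->  (sqrt(3)x/2 - y/2)^2 - (x/2 + sqrt(3)y/2)^2 = x^2/2 - sqrt(3)xy - y^2/2   [differs from x^2 - y^2: not invariant]
(B) x^2 + xy + y^2  ->  (sqrt(3)x/2 - y/2)^2 + (sqrt(3)x/2 - y/2)(x/2 + sqrt(3)y/2) + (x/2 + sqrt(3)y/2)^2 = sqrt(3)x^2/4 + x^2 + xy/2 - sqrt(3)y^2/4 + y^2   [differs from x^2 + xy + y^2: not invariant]
(C) xy  ->  (sqrt(3)x/2 - y/2)(x/2 + sqrt(3)y/2) = sqrt(3)x^2/4 + xy/2 - sqrt(3)y^2/4   [differs from xy: not invariant]
(D) x^2 + y^2  ->  (sqrt(3)x/2 - y/2)^2 + (x/2 + sqrt(3)y/2)^2 = x^2 + y^2   [equals x^2 + y^2: invariant]

Only option (D), x^2 + y^2, is unchanged by the transformation.
x^2 + y^2 is the squared distance from the origin, which rotations preserve.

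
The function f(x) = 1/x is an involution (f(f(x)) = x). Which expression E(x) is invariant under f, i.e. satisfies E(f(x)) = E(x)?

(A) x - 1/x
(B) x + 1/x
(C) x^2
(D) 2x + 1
B

Replace x by f(x) = 1/x in each option and simplify. As a quick numerical cross-check, also compare E(4) with E(f(4)) = E(1/4).

(A) x - 1/x  ->  (1/x) - 1/(1/x) = -x + 1/x; check: E(4) = 15/4 but E(1/4) = -15/4.   [not invariant]
(B) x + 1/x  ->  (1/x) + 1/(1/x), which simplifies back to x + 1/x; check: E(4) = 17/4, E(1/4) = 17/4.   [invariant]
(C) x^2  ->  (1/x)^2 = x^(-2); check: E(4) = 16 but E(1/4) = 1/16.   [not invariant]
(D) 2x + 1  ->  2(1/x) + 1 = (x + 2)/x; check: E(4) = 9 but E(1/4) = 3/2.   [not invariant]

Only (B) is unchanged. E is symmetric under swapping x with f(x) = 1/x, which is exactly what an involution does.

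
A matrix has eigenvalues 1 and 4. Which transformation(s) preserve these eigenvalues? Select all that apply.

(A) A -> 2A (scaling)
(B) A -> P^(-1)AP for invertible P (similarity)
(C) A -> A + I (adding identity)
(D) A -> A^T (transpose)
B and D

Eigenvalues are preserved by:
1. Similarity transformations: A -> P^(-1)AP (same characteristic polynomial)
2. Transpose: A^T has the same eigenvalues as A

Eigenvalues are NOT preserved by:
- Adding identity: eigenvalues become 1+1, 4+1
- Scaling: eigenvalues become 2, 8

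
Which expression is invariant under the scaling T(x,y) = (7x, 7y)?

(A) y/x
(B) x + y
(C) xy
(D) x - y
A

Under the uniform scaling T(x,y) = (7x, 7y):
Substitute the transformed coordinates into each option and compare with the original:
(A) y/x  ->  (7y)/(7x) = y/x   [equals y/x: invariant]
(B) x + y  ->  (7x) + (7y) = 7x + 7y   [differs from x + y: not invariant]
(C) xy  ->  (7x)(7y) = 49xy   [differs from xy: not invariant]
(D) x - y  ->  (7x) - (7y) = 7x - 7y   [differs from x - y: not invariant]

Only option (A), y/x, is unchanged by the transformation.
The common factor 7 cancels in a ratio of coordinates, while sums, products and sums of squares pick up factors of 7 or 49.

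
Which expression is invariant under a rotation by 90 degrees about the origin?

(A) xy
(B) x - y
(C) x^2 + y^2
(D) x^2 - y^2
C

A rotation by 90 degrees sends (x, y) to (-y, x).
Substitute the transformed coordinates into each option and compare with the original:
(A) xy  ->  (-y)(x) = -xy   [differs from xy: not invariant]
(B) x - y  ->  (-y) - (x) = -x - y   [differs from x - y: not invariant]
(C) x^2 + y^2  ->  (-y)^2 + (x)^2 = x^2 + y^2   [equals x^2 + y^2: invariant]
(D) x^2 - y^2  ->  (-y)^2 - (x)^2 = -x^2 + y^2   [differs from x^2 - y^2: not invariant]

Only option (C), x^2 + y^2, is unchanged by the transformation.
Geometrically, x^2 + y^2 is the squared distance from the origin, which every rotation about the origin preserves.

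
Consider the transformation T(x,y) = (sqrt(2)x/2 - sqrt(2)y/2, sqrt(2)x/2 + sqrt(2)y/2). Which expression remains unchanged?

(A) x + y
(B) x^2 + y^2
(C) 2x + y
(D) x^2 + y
B

An expression E(x,y) is invariant under T if E(T(x,y)) = E(x,y). Here T(x,y) = (sqrt(2)x/2 - sqrt(2)y/2, sqrt(2)x/2 + sqrt(2)y/2).
Substitute the transformed coordinates into each option and compare with the original:
(A) x + y  ->  (sqrt(2)x/2 - sqrt(2)y/2) + (sqrt(2)x/2 + sqrt(2)y/2) = sqrt(2)x   [differs from x + y: not invariant]
(B) x^2 + y^2  ->  (sqrt(2)x/2 - sqrt(2)y/2)^2 + (sqrt(2)x/2 + sqrt(2)y/2)^2 = x^2 + y^2   [equals x^2 + y^2: invariant]
(C) 2x + y  ->  2(sqrt(2)x/2 - sqrt(2)y/2) + (sqrt(2)x/2 + sqrt(2)y/2) = 3sqrt(2)x/2 - sqrt(2)y/2   [differs from 2x + y: not invariant]
(D) x^2 + y  ->  (sqrt(2)x/2 - sqrt(2)y/2)^2 + (sqrt(2)x/2 + sqrt(2)y/2) = x^2/2 - xy + sqrt(2)x/2 + y^2/2 + sqrt(2)y/2   [differs from x^2 + y: not invariant]

Only option (B), x^2 + y^2, is unchanged by the transformation.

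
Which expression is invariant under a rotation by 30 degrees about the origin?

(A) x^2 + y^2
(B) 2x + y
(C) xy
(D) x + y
A

A rotation by 30 degrees sends (x, y) to (sqrt(3)x/2 - y/2, x/2 + sqrt(3)y/2).
Substitute the transformed coordinates into each option and compare with the original:
(A) x^2 + y^2  ->  (sqrt(3)x/2 - y/2)^2 + (x/2 + sqrt(3)y/2)^2 = x^2 + y^2   [equals x^2 + y^2: invariant]
(B) 2x + y  ->  2(sqrt(3)x/2 - y/2) + (x/2 + sqrt(3)y/2) = x/2 + sqrt(3)x - y + sqrt(3)y/2   [differs from 2x + y: not invariant]
(C) xy  ->  (sqrt(3)x/2 - y/2)(x/2 + sqrt(3)y/2) = sqrt(3)x^2/4 + xy/2 - sqrt(3)y^2/4   [differs from xy: not invariant]
(D) x + y  ->  (sqrt(3)x/2 - y/2) + (x/2 + sqrt(3)y/2) = x/2 + sqrt(3)x/2 - y/2 + sqrt(3)y/2   [differs from x + y: not invariant]

Only option (A), x^2 + y^2, is unchanged by the transformation.
Geometrically, x^2 + y^2 is the squared distance from the origin, which every rotation about the origin preserves.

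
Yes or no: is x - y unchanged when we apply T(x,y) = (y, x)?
No

Substitute T(x,y) = (y, x) into the expression and compare with the original.

Original: x - y
After applying T: (y) - (x) = -x + y

This differs from the original x - y (difference: -2x + 2y), so the expression is NOT invariant.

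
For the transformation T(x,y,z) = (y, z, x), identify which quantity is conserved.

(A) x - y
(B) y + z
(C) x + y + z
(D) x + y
C

Apply T(x,y,z) = (y, z, x) to each option, i.e. replace (x, y, z) by the transformed coordinates.
Substitute the transformed coordinates into each option and compare with the original:
(A) x - y  ->  (y) - (z) = y - z   [differs from x - y: not invariant]
(B) y + z  ->  (z) + (x) = x + z   [differs from y + z: not invariant]
(C) x + y + z  ->  (y) + (z) + (x) = x + y + z   [equals x + y + z: invariant]
(D) x + y  ->  (y) + (z) = y + z   [differs from x + y: not invariant]

Only option (C), x + y + z, is unchanged by the transformation.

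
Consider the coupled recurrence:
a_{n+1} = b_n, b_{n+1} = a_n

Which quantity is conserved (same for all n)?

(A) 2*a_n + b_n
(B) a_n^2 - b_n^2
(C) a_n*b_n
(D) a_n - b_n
C

Replace a_n by a_{n+1} = b_n and b_n by b_{n+1} = a_n in each option and simplify:
(A) 2*a_n + b_n  ->  2*(b_n) + (a_n) = a_n + 2*b_n   [not conserved]
(B) a_n^2 - b_n^2  ->  (b_n)^2 - (a_n)^2 = -a_n^2 + b_n^2   [not conserved]
(C) a_n*b_n  ->  (b_n)*(a_n) = a_n*b_n   [conserved]
(D) a_n - b_n  ->  (b_n) - (a_n) = -a_n + b_n   [not conserved]

Only (C) a_n*b_n returns to itself after one step, so it is the conserved quantity.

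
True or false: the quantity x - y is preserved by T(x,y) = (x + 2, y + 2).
True

Substitute T(x,y) = (x + 2, y + 2) into the expression and compare with the original.

Original: x - y
After applying T: (x + 2) - (y + 2) = x - y

This is identical to the original x - y, so the expression is invariant.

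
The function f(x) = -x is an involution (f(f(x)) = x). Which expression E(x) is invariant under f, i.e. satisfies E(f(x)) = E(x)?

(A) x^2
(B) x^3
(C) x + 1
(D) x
A

Replace x by f(x) = -x in each option and simplify. As a quick numerical cross-check, also compare E(4) with E(f(4)) = E(-4).

(A) x^2  ->  (-x)^2, which simplifies back to x^2; check: E(4) = 16, E(-4) = 16.   [invariant]
(B) x^3  ->  (-x)^3 = -x^3; check: E(4) = 64 but E(-4) = -64.   [not invariant]
(C) x + 1  ->  (-x) + 1 = 1 - x; check: E(4) = 5 but E(-4) = -3.   [not invariant]
(D) x  ->  (-x) = -x; check: E(4) = 4 but E(-4) = -4.   [not invariant]

Only (A) is unchanged. E is symmetric under swapping x with f(x) = -x, which is exactly what an involution does.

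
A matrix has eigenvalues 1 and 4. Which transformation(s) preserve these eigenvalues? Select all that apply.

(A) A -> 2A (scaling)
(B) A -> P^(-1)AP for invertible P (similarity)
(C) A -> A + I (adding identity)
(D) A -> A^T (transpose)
B and D

Eigenvalues are preserved by:
1. Similarity transformations: A -> P^(-1)AP (same characteristic polynomial)
2. Transpose: A^T has the same eigenvalues as A

Eigenvalues are NOT preserved by:
- Adding identity: eigenvalues become 1+1, 4+1
- Scaling: eigenvalues become 2, 8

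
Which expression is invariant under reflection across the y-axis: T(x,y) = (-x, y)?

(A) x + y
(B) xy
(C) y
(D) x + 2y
C

The map is reflection across the y-axis: T(x,y) = (-x, y).
Substitute the transformed coordinates into each option and compare with the original:
(A) x + y  ->  (-x) + (y) = -x + y   [differs from x + y: not invariant]
(B) xy  ->  (-x)(y) = -xy   [differs from xy: not invariant]
(C) y  ->  (y) = y   [equals y: invariant]
(D) x + 2y  ->  (-x) + 2(y) = -x + 2y   [differs from x + 2y: not invariant]

Only option (C), y, is unchanged by the transformation.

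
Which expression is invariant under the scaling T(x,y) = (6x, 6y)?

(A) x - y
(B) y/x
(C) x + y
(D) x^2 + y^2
B

Under the uniform scaling T(x,y) = (6x, 6y):
Substitute the transformed coordinates into each option and compare with the original:
(A) x - y  ->  (6x) - (6y) = 6x - 6y   [differs from x - y: not invariant]
(B) y/x  ->  (6y)/(6x) = y/x   [equals y/x: invariant]
(C) x + y  ->  (6x) + (6y) = 6x + 6y   [differs from x + y: not invariant]
(D) x^2 + y^2  ->  (6x)^2 + (6y)^2 = 36x^2 + 36y^2   [differs from x^2 + y^2: not invariant]

Only option (B), y/x, is unchanged by the transformation.
The common factor 6 cancels in a ratio of coordinates, while sums, products and sums of squares pick up factors of 6 or 36.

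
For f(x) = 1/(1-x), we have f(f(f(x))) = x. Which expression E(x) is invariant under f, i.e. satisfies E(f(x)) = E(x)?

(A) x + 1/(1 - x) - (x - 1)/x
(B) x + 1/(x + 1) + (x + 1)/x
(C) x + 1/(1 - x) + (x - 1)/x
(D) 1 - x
C

Replace x by f(x) = 1/(1 - x) in each option and simplify. As a quick numerical cross-check, also compare E(3) with E(f(3)) = E(-1/2).

(A) x + 1/(1 - x) - (x - 1)/x  ->  (1/(1 - x)) + 1/(1 - (1/(1 - x))) - ((1/(1 - x)) - 1)/(1/(1 - x)) = (x^2(1 - x) - x + (x - 1)^2)/(x(x - 1)); check: E(3) = 11/6 but E(-1/2) = -17/6.   [not invariant]
(B) x + 1/(x + 1) + (x + 1)/x  ->  (1/(1 - x)) + 1/((1/(1 - x)) + 1) + ((1/(1 - x)) + 1)/(1/(1 - x)) = (-x^3 + 6x^2 - 11x + 7)/(x^2 - 3x + 2); check: E(3) = 55/12 but E(-1/2) = 1/2.   [not invariant]
(C) x + 1/(1 - x) + (x - 1)/x  ->  (1/(1 - x)) + 1/(1 - (1/(1 - x))) + ((1/(1 - x)) - 1)/(1/(1 - x)), which simplifies back to x + 1/(1 - x) + (x - 1)/x; check: E(3) = 19/6, E(-1/2) = 19/6.   [invariant]
(D) 1 - x  ->  1 - (1/(1 - x)) = x/(x - 1); check: E(3) = -2 but E(-1/2) = 3/2.   [not invariant]

Only (C) is unchanged. Indeed f(f(x)) = 1/(1 - 1/(1-x)) = (1-x)/(-x) = (x-1)/x, so E(x) = x + f(x) + f(f(x)) is the sum over the whole 3-cycle; applying f just permutes the three terms cyclically (x -> f(x) -> f(f(x)) -> x), leaving the sum unchanged.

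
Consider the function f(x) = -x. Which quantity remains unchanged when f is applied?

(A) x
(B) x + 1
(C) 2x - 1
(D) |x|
D

For f(x) = -x:
Applying f replaces x by -x. Since |-x| = |x|, the absolute value is unchanged by f, whereas x -> -x, 2x - 1 -> -2x - 1 and x + 1 -> -x + 1 all change.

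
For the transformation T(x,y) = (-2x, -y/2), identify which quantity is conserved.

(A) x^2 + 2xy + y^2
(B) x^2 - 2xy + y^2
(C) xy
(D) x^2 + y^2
C

An expression E(x,y) is invariant under T if E(T(x,y)) = E(x,y). Here T(x,y) = (-2x, -y/2).
Substitute the transformed coordinates into each option and compare with the original:
(A) x^2 + 2xy + y^2  ->  (-2x)^2 + 2(-2x)(-y/2) + (-y/2)^2 = 4x^2 + 2xy + y^2/4   [differs from x^2 + 2xy + y^2: not invariant]
(B) x^2 - 2xy + y^2  ->  (-2x)^2 - 2(-2x)(-y/2) + (-y/2)^2 = 4x^2 - 2xy + y^2/4   [differs from x^2 - 2xy + y^2: not invariant]
(C) xy  ->  (-2x)(-y/2) = xy   [equals xy: invariant]
(D) x^2 + y^2  ->  (-2x)^2 + (-y/2)^2 = 4x^2 + y^2/4   [differs from x^2 + y^2: not invariant]

Only option (C), xy, is unchanged by the transformation.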